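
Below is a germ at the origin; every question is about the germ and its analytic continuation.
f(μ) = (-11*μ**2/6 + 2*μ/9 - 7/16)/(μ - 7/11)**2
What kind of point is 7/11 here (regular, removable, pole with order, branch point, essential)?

The point is a pole of order 2.

The denominator factor μ - 7/11 vanishes at 7/11 and appears to the power 2; the numerator there equals -1645/1584, nonzero, and no other factor vanishes.
Hence a pole whose order is the multiplicity, 2.


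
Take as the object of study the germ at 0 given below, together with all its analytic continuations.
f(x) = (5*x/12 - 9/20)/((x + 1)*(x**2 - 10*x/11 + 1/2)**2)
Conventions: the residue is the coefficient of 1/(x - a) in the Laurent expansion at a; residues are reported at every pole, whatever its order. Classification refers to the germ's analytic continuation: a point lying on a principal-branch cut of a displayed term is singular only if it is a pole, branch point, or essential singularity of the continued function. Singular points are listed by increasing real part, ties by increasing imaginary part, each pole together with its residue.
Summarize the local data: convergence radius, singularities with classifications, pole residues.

Radius of convergence at 0: (1/2)*sqrt(2).
At -1: a pole of order 1; residue -6292/42135.
At (5/11) - ((1/22)*sqrt(142))*i: a pole of order 2; residue (3146/42135) - ((10500985/339844056)*sqrt(142))*i.
At (5/11) + ((1/22)*sqrt(142))*i: a pole of order 2; residue (3146/42135) + ((10500985/339844056)*sqrt(142))*i.

Denominator factor (x**2 - 10*x/11 + 1/2)^2: discriminant -142/121, complex-conjugate roots (5/11) + ((1/22)*sqrt(142))*i and (5/11) - ((1/22)*sqrt(142))*i; poles of order 2, moduli (1/2)*sqrt(2) and (1/2)*sqrt(2).
Denominator factor (x + 1): pole of order 1 at -1, modulus 1.
The radius of convergence is the smallest modulus among the singular points: (1/2)*sqrt(2).
At the order-1 pole -1 set g(x) = (x - (-1))*f(x) = (5*x/12 - 9/20)/(x**2 - 10*x/11 + 1/2)**2.
Simple pole: residue = g(a) at a = -1, which is -6292/42135.
The factor x**2 - 10*x/11 + 1/2 splits as (x - a)(x - a') with a = (5/11) - ((1/22)*sqrt(142))*i, a' = (5/11) + ((1/22)*sqrt(142))*i. At the order-2 pole a set g(x) = (x - a)^2*f(x) = [(5*x/12 - 9/20)/(x + 1)] / (x - a')^2.
Order-2 pole: residue = g'(a); g'((5/11) - ((1/22)*sqrt(142))*i) = (3146/42135) - ((10500985/339844056)*sqrt(142))*i, so the residue is (3146/42135) - ((10500985/339844056)*sqrt(142))*i.
The factor x**2 - 10*x/11 + 1/2 splits as (x - a)(x - a') with a = (5/11) + ((1/22)*sqrt(142))*i, a' = (5/11) - ((1/22)*sqrt(142))*i. At the order-2 pole a set g(x) = (x - a)^2*f(x) = [(5*x/12 - 9/20)/(x + 1)] / (x - a')^2.
Order-2 pole: residue = g'(a); g'((5/11) + ((1/22)*sqrt(142))*i) = (3146/42135) + ((10500985/339844056)*sqrt(142))*i, so the residue is (3146/42135) + ((10500985/339844056)*sqrt(142))*i.
List the singular points by increasing real part (a conjugate pair: the negative imaginary part first).


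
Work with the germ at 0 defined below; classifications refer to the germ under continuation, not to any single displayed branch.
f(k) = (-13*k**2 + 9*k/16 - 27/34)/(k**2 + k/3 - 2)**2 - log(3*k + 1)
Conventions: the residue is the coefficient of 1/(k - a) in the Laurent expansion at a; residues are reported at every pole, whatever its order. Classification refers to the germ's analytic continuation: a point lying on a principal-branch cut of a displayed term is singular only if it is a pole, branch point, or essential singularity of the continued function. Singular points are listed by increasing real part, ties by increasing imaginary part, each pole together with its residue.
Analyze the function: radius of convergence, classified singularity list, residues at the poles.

Denominator factor (k**2 + k/3 - 2)^2: discriminant 73/9, real irrational roots -1/6 + (1/6)*sqrt(73) and -1/6 - (1/6)*sqrt(73); poles of order 2, moduli -1/6 + (1/6)*sqrt(73) and 1/6 + (1/6)*sqrt(73).
Branch term (-1)*log(1 - k/(-1/3)): its argument vanishes at k = -1/3, a logarithmic branch point, modulus 1/3.
The radius of convergence is the smallest modulus among the singular points: 1/3.
The branch term is analytic at -1/6 - (1/6)*sqrt(73) and contributes nothing to the residue; only the rational part matters.
The factor k**2 + k/3 - 2 splits as (k - a)(k - a') with a = -1/6 - (1/6)*sqrt(73), a' = -1/6 + (1/6)*sqrt(73). At the order-2 pole a set g(k) = (k - a)^2*(rational part) = [-13*k**2 + 9*k/16 - 27/34] / (k - a')^2.
Order-2 pole: residue = g'(a); g'(-1/6 - (1/6)*sqrt(73)) = (368847/1449488)*sqrt(73), so the residue is (368847/1449488)*sqrt(73).
The branch term is analytic at -1/6 + (1/6)*sqrt(73) and contributes nothing to the residue; only the rational part matters.
The factor k**2 + k/3 - 2 splits as (k - a)(k - a') with a = -1/6 + (1/6)*sqrt(73), a' = -1/6 - (1/6)*sqrt(73). At the order-2 pole a set g(k) = (k - a)^2*(rational part) = [-13*k**2 + 9*k/16 - 27/34] / (k - a')^2.
Order-2 pole: residue = g'(a); g'(-1/6 + (1/6)*sqrt(73)) = -(368847/1449488)*sqrt(73), so the residue is -(368847/1449488)*sqrt(73).
List the singular points by increasing real part (a conjugate pair: the negative imaginary part first).

Radius of convergence at 0: 1/3.
At -1/6 - (1/6)*sqrt(73): a pole of order 2; residue (368847/1449488)*sqrt(73).
At -1/3: a logarithmic branch point.
At -1/6 + (1/6)*sqrt(73): a pole of order 2; residue -(368847/1449488)*sqrt(73).


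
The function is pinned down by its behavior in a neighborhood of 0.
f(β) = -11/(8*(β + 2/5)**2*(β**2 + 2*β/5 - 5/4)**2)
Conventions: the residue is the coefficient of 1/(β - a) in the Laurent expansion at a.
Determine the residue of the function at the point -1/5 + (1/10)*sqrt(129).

The factor β**2 + 2*β/5 - 5/4 splits as (β - a)(β - a') with a = -1/5 + (1/10)*sqrt(129), a' = -1/5 - (1/10)*sqrt(129). At the order-2 pole a set g(β) = (β - a)^2*f(β) = [-11/(8*(β + 2/5)**2)] / (β - a')^2.
Order-2 pole: residue = g'(a); g'(-1/5 + (1/10)*sqrt(129)) = -176/625 + (583033/10400625)*sqrt(129), so the residue is -176/625 + (583033/10400625)*sqrt(129).

The residue is -176/625 + (583033/10400625)*sqrt(129).


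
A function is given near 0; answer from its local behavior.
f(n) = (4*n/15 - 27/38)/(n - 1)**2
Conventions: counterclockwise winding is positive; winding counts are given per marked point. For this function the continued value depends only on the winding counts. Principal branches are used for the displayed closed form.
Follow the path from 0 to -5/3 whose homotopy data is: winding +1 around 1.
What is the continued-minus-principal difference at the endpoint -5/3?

The function is rational, hence single-valued: continuing it around any pole returns the same value, so the difference is 0.

Continued minus principal equals 0.


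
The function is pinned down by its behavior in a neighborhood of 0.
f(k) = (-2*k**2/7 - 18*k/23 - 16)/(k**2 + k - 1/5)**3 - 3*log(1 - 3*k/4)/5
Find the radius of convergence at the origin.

The radius of convergence is -1/2 + (3/10)*sqrt(5).

Denominator factor (k**2 + k - 1/5)^3: discriminant 9/5, real irrational roots -1/2 + (3/10)*sqrt(5) and -1/2 - (3/10)*sqrt(5); poles of order 3, moduli -1/2 + (3/10)*sqrt(5) and 1/2 + (3/10)*sqrt(5).
Branch term (-3/5)*log(1 - k/(4/3)): its argument vanishes at k = 4/3, a logarithmic branch point, modulus 4/3.
The radius of convergence is the smallest modulus among the singular points: -1/2 + (3/10)*sqrt(5).


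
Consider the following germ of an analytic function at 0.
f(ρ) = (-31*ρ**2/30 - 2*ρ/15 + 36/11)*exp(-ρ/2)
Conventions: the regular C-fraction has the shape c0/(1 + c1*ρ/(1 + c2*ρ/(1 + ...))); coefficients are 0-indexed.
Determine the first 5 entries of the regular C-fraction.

Taylor coefficients (expand at 0): a_0 = 36/11, a_1 = -292/165, a_2 = -92/165, a_3 = 19/44, a_4 = -1867/15840.
c0 = a_0 = 36/11. Peel one level at a time: if S = 1 + c*ρ/S' with S'(0) = 1, then c is the ρ-coefficient of S and S' = c*ρ/(S - 1).
S_1 = c0/f = 1 + (73/135)*ρ + (8434/18225)*ρ^2 + ...; c1 = 73/135.
S_2 = c1*ρ/(S_1 - 1) = 1 + (-8434/9855)*ρ + (29269/85264)*ρ^2 + ...; c2 = -8434/9855.
S_3 = c2*ρ/(S_2 - 1) = 1 + (3951315/9850912)*ρ + (-2424515715/18209883136)*ρ^2 + ...; c3 = 3951315/9850912.
S_4 = c3*ρ/(S_3 - 1) = 1 + (3933103271/11849027808)*ρ + ...; c4 = 3933103271/11849027808.

The regular C-fraction coefficients are [36/11, 73/135, -8434/9855, 3951315/9850912, 3933103271/11849027808].


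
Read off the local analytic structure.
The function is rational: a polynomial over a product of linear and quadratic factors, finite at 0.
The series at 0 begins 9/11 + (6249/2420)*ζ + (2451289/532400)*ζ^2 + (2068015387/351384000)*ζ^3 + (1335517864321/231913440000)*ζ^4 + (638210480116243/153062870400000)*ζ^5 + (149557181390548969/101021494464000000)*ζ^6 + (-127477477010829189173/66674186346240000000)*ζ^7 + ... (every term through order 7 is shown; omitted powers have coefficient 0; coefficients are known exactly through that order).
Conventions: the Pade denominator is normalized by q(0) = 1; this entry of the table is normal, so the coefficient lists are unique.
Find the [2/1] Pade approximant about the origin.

The Pade approximant has numerator coefficients [9/11, 3766140/2451289, 35147556/26964179]; denominator coefficients [1, -2068015387/1617850740].

Taylor coefficients needed (read off): a_0 = 9/11, a_1 = 6249/2420, a_2 = 2451289/532400, a_3 = 2068015387/351384000.
Write the denominator as Q(ζ) = 1 + q1*ζ. Requiring Q*f - P = O(ζ^4) with deg P <= 2 kills the coefficients of ζ^3..ζ^3 in Q*f:
  ζ^3: a_3 + q1*a_2 = 0, i.e. 2068015387/351384000 + (2451289/532400)*q1 = 0.
Solving this linear system: q1 = -2068015387/1617850740.
The numerator is Q*f truncated at degree 2: P0 = a_0 = 9/11; P1 = a_1 + q1*a_0 = 3766140/2451289; P2 = a_2 + q1*a_1 = 35147556/26964179.


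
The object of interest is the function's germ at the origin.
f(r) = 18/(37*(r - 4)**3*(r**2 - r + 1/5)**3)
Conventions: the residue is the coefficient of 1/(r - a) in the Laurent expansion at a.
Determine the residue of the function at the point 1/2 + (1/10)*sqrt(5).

The factor r**2 - r + 1/5 splits as (r - a)(r - a') with a = 1/2 + (1/10)*sqrt(5), a' = 1/2 - (1/10)*sqrt(5). At the order-3 pole a set g(r) = (r - a)^3*f(r) = [18/(37*(r - 4)**3)] / (r - a')^3.
Order-3 pole: residue = g''(a)/2; g''(1/2 + (1/10)*sqrt(5)) = -14478750/31250063137 - (105534056250/31250063137)*sqrt(5), so the residue is -7239375/31250063137 - (52767028125/31250063137)*sqrt(5).

The residue is -7239375/31250063137 - (52767028125/31250063137)*sqrt(5).


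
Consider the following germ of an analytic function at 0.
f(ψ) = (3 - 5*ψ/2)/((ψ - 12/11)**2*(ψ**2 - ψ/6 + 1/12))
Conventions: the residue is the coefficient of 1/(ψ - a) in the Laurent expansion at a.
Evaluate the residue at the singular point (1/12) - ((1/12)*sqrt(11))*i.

The residue is (3456123/2512225) + ((3456519/2512225)*sqrt(11))*i.

The factor ψ**2 - ψ/6 + 1/12 splits as (ψ - a)(ψ - a') with a = (1/12) - ((1/12)*sqrt(11))*i, a' = (1/12) + ((1/12)*sqrt(11))*i. At the order-1 pole a set g(ψ) = (ψ - a)*f(ψ) = [(3 - 5*ψ/2)/(ψ - 12/11)**2] / (ψ - a').
Simple pole: residue = g(a) at a = (1/12) - ((1/12)*sqrt(11))*i, which is (3456123/2512225) + ((3456519/2512225)*sqrt(11))*i.


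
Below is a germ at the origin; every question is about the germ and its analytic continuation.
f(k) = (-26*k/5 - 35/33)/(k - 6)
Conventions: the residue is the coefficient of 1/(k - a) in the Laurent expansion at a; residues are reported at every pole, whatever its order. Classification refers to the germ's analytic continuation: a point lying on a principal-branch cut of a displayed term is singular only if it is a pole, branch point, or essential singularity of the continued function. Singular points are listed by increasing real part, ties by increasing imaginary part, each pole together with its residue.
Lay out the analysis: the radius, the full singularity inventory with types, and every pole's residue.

Radius of convergence at 0: 6.
At 6: a pole of order 1; residue -5323/165.

Denominator factor (k - 6): pole of order 1 at 6, modulus 6.
The radius of convergence is the smallest modulus among the singular points: 6.
At the order-1 pole 6 set g(k) = (k - (6))*f(k) = -26*k/5 - 35/33.
Simple pole: residue = g(a) at a = 6, which is -5323/165.


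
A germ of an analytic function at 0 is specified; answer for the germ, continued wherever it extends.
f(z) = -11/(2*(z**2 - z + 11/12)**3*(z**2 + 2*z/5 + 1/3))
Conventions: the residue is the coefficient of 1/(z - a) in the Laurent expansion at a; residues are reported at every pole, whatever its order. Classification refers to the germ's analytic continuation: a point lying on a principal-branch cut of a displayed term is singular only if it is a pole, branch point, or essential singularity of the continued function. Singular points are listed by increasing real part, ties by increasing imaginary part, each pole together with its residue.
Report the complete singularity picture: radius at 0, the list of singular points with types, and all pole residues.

Radius of convergence at 0: (1/3)*sqrt(3).
At (-1/5) - ((1/15)*sqrt(66))*i: a pole of order 1; residue (-869901120/313046839) + ((10269720/44720977)*sqrt(66))*i.
At (-1/5) + ((1/15)*sqrt(66))*i: a pole of order 1; residue (-869901120/313046839) - ((10269720/44720977)*sqrt(66))*i.
At (1/2) - ((1/3)*sqrt(6))*i: a pole of order 3; residue (869901120/313046839) - ((7099756785/2862142528)*sqrt(6))*i.
At (1/2) + ((1/3)*sqrt(6))*i: a pole of order 3; residue (869901120/313046839) + ((7099756785/2862142528)*sqrt(6))*i.

Denominator factor (z**2 + 2*z/5 + 1/3): discriminant -88/75, complex-conjugate roots (-1/5) + ((1/15)*sqrt(66))*i and (-1/5) - ((1/15)*sqrt(66))*i; poles of order 1, moduli (1/3)*sqrt(3) and (1/3)*sqrt(3).
Denominator factor (z**2 - z + 11/12)^3: discriminant -8/3, complex-conjugate roots (1/2) + ((1/3)*sqrt(6))*i and (1/2) - ((1/3)*sqrt(6))*i; poles of order 3, moduli (1/6)*sqrt(33) and (1/6)*sqrt(33).
The radius of convergence is the smallest modulus among the singular points: (1/3)*sqrt(3).
The factor z**2 + 2*z/5 + 1/3 splits as (z - a)(z - a') with a = (-1/5) - ((1/15)*sqrt(66))*i, a' = (-1/5) + ((1/15)*sqrt(66))*i. At the order-1 pole a set g(z) = (z - a)*f(z) = [-11/(2*(z**2 - z + 11/12)**3)] / (z - a').
Simple pole: residue = g(a) at a = (-1/5) - ((1/15)*sqrt(66))*i, which is (-869901120/313046839) + ((10269720/44720977)*sqrt(66))*i.
The factor z**2 + 2*z/5 + 1/3 splits as (z - a)(z - a') with a = (-1/5) + ((1/15)*sqrt(66))*i, a' = (-1/5) - ((1/15)*sqrt(66))*i. At the order-1 pole a set g(z) = (z - a)*f(z) = [-11/(2*(z**2 - z + 11/12)**3)] / (z - a').
Simple pole: residue = g(a) at a = (-1/5) + ((1/15)*sqrt(66))*i, which is (-869901120/313046839) - ((10269720/44720977)*sqrt(66))*i.
The factor z**2 - z + 11/12 splits as (z - a)(z - a') with a = (1/2) - ((1/3)*sqrt(6))*i, a' = (1/2) + ((1/3)*sqrt(6))*i. At the order-3 pole a set g(z) = (z - a)^3*f(z) = [-11/(2*(z**2 + 2*z/5 + 1/3))] / (z - a')^3.
Order-3 pole: residue = g''(a)/2; g''((1/2) - ((1/3)*sqrt(6))*i) = (1739802240/313046839) - ((7099756785/1431071264)*sqrt(6))*i, so the residue is (869901120/313046839) - ((7099756785/2862142528)*sqrt(6))*i.
The factor z**2 - z + 11/12 splits as (z - a)(z - a') with a = (1/2) + ((1/3)*sqrt(6))*i, a' = (1/2) - ((1/3)*sqrt(6))*i. At the order-3 pole a set g(z) = (z - a)^3*f(z) = [-11/(2*(z**2 + 2*z/5 + 1/3))] / (z - a')^3.
Order-3 pole: residue = g''(a)/2; g''((1/2) + ((1/3)*sqrt(6))*i) = (1739802240/313046839) + ((7099756785/1431071264)*sqrt(6))*i, so the residue is (869901120/313046839) + ((7099756785/2862142528)*sqrt(6))*i.
List the singular points by increasing real part (a conjugate pair: the negative imaginary part first).


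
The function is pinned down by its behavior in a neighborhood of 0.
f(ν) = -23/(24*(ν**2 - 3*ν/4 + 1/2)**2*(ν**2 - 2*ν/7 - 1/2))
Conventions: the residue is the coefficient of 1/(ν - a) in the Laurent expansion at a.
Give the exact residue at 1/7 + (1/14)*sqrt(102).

The residue is -1021384/1418481 - (8114078/72342531)*sqrt(102).

The factor ν**2 - 2*ν/7 - 1/2 splits as (ν - a)(ν - a') with a = 1/7 + (1/14)*sqrt(102), a' = 1/7 - (1/14)*sqrt(102). At the order-1 pole a set g(ν) = (ν - a)*f(ν) = [-23/(24*(ν**2 - 3*ν/4 + 1/2)**2)] / (ν - a').
Simple pole: residue = g(a) at a = 1/7 + (1/14)*sqrt(102), which is -1021384/1418481 - (8114078/72342531)*sqrt(102).


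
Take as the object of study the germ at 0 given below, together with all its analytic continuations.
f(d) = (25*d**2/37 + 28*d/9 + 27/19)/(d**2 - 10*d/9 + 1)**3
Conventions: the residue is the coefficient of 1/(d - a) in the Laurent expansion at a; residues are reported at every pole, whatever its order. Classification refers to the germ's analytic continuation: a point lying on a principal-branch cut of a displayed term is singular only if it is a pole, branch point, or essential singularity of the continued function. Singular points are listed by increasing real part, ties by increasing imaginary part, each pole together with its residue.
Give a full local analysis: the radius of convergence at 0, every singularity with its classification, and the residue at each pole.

Radius of convergence at 0: 1.
At (5/9) - ((2/9)*sqrt(14))*i: a pole of order 3; residue ((218788209/493832192)*sqrt(14))*i.
At (5/9) + ((2/9)*sqrt(14))*i: a pole of order 3; residue -((218788209/493832192)*sqrt(14))*i.

Denominator factor (d**2 - 10*d/9 + 1)^3: discriminant -224/81, complex-conjugate roots (5/9) + ((2/9)*sqrt(14))*i and (5/9) - ((2/9)*sqrt(14))*i; poles of order 3, moduli 1 and 1.
The radius of convergence is the smallest modulus among the singular points: 1.
The factor d**2 - 10*d/9 + 1 splits as (d - a)(d - a') with a = (5/9) - ((2/9)*sqrt(14))*i, a' = (5/9) + ((2/9)*sqrt(14))*i. At the order-3 pole a set g(d) = (d - a)^3*f(d) = [25*d**2/37 + 28*d/9 + 27/19] / (d - a')^3.
Order-3 pole: residue = g''(a)/2; g''((5/9) - ((2/9)*sqrt(14))*i) = ((218788209/246916096)*sqrt(14))*i, so the residue is ((218788209/493832192)*sqrt(14))*i.
The factor d**2 - 10*d/9 + 1 splits as (d - a)(d - a') with a = (5/9) + ((2/9)*sqrt(14))*i, a' = (5/9) - ((2/9)*sqrt(14))*i. At the order-3 pole a set g(d) = (d - a)^3*f(d) = [25*d**2/37 + 28*d/9 + 27/19] / (d - a')^3.
Order-3 pole: residue = g''(a)/2; g''((5/9) + ((2/9)*sqrt(14))*i) = -((218788209/246916096)*sqrt(14))*i, so the residue is -((218788209/493832192)*sqrt(14))*i.
List the singular points by increasing real part (a conjugate pair: the negative imaginary part first).


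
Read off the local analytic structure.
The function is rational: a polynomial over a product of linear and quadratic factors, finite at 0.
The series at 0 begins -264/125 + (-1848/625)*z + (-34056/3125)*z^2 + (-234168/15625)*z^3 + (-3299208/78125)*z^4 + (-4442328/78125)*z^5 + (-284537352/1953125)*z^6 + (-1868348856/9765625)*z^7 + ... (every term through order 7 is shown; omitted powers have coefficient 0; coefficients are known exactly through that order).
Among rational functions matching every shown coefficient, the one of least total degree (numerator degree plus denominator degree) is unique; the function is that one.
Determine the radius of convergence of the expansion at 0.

No rational of total degree below 3 reproduces all 8 coefficients; solving the [0/3] Pade equations on them gives f(z) = -11/(24*(z - 5/8)**2*(z + 5/9)), whose expansion matches every shown term.
Denominator factor (z - 5/8)^2: pole of order 2 at 5/8, modulus 5/8.
Denominator factor (z + 5/9): pole of order 1 at -5/9, modulus 5/9.
The radius of convergence is the smallest modulus among the singular points: 5/9.

The radius of convergence is 5/9.


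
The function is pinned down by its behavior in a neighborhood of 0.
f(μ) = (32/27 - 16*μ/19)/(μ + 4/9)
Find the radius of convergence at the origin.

Denominator factor (μ + 4/9): pole of order 1 at -4/9, modulus 4/9.
The radius of convergence is the smallest modulus among the singular points: 4/9.

The radius of convergence is 4/9.


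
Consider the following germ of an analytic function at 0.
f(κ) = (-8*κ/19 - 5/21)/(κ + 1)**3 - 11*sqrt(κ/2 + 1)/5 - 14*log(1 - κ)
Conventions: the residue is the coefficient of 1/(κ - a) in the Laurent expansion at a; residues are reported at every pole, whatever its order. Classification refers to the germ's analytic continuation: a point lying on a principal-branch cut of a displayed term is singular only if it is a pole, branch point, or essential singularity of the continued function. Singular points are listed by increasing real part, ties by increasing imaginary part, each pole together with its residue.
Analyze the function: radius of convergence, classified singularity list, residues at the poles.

Radius of convergence at 0: 1.
At -2: an algebraic (square-root) branch point.
At -1: a pole of order 3; residue 0.
At 1: a logarithmic branch point.

Denominator factor (κ + 1)^3: pole of order 3 at -1, modulus 1.
Branch term (-14)*log(1 - κ/(1)): its argument vanishes at κ = 1, a logarithmic branch point, modulus 1.
Branch term (-11/5)*sqrt(1 - κ/(-2)): its argument vanishes at κ = -2, a square-root branch point, modulus 2.
The radius of convergence is the smallest modulus among the singular points: 1.
The branch terms are analytic at -1 and contribute nothing to the residue; only the rational part matters.
At the order-3 pole -1 set g(κ) = (κ - (-1))^3*(rational part) = -8*κ/19 - 5/21.
Order-3 pole: residue = g''(a)/2; g''(-1) = 0, so the residue is 0.
List the singular points by increasing real part (a conjugate pair: the negative imaginary part first).


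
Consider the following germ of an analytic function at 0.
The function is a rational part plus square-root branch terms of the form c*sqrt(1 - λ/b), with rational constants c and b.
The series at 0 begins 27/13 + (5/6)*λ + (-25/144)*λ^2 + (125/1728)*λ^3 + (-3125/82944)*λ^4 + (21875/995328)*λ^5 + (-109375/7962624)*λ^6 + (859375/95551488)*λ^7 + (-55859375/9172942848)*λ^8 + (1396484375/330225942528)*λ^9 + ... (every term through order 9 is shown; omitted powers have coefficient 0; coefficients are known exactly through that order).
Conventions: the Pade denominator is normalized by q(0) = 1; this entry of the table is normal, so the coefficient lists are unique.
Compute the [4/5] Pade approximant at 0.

Taylor coefficients needed (read off): a_0 = 27/13, a_1 = 5/6, a_2 = -25/144, a_3 = 125/1728, a_4 = -3125/82944, a_5 = 21875/995328, a_6 = -109375/7962624, a_7 = 859375/95551488, a_8 = -55859375/9172942848, a_9 = 1396484375/330225942528.
Write the denominator as Q(λ) = 1 + q1*λ + q2*λ^2 + q3*λ^3 + q4*λ^4 + q5*λ^5. Requiring Q*f - P = O(λ^10) with deg P <= 4 kills the coefficients of λ^5..λ^9 in Q*f:
  λ^5: a_5 + q1*a_4 + q2*a_3 + q3*a_2 + q4*a_1 + q5*a_0 = 0, i.e. 21875/995328 + (-3125/82944)*q1 + (125/1728)*q2 + (-25/144)*q3 + (5/6)*q4 + (27/13)*q5 = 0.
  λ^6: a_6 + q1*a_5 + q2*a_4 + q3*a_3 + q4*a_2 + q5*a_1 = 0, i.e. -109375/7962624 + (21875/995328)*q1 + (-3125/82944)*q2 + (125/1728)*q3 + (-25/144)*q4 + (5/6)*q5 = 0.
  λ^7: a_7 + q1*a_6 + q2*a_5 + q3*a_4 + q4*a_3 + q5*a_2 = 0, i.e. 859375/95551488 + (-109375/7962624)*q1 + (21875/995328)*q2 + (-3125/82944)*q3 + (125/1728)*q4 + (-25/144)*q5 = 0.
  λ^8: a_8 + q1*a_7 + q2*a_6 + q3*a_5 + q4*a_4 + q5*a_3 = 0, i.e. -55859375/9172942848 + (859375/95551488)*q1 + (-109375/7962624)*q2 + (21875/995328)*q3 + (-3125/82944)*q4 + (125/1728)*q5 = 0.
  λ^9: a_9 + q1*a_8 + q2*a_7 + q3*a_6 + q4*a_5 + q5*a_4 = 0, i.e. 1396484375/330225942528 + (-55859375/9172942848)*q1 + (859375/95551488)*q2 + (-109375/7962624)*q3 + (21875/995328)*q4 + (-3125/82944)*q5 = 0.
Solving this linear system: q1 = 457/282, q2 = 22855/27072, q3 = 6125/40608, q4 = 81875/15593472, q5 = -8125/93560832.
The numerator is Q*f truncated at degree 4: P0 = a_0 = 27/13; P1 = a_1 + q1*a_0 = 7697/1833; P2 = a_2 + q1*a_1 + q2*a_0 = 114585/39104; P3 = a_3 + q1*a_2 + q2*a_1 + q3*a_0 = 63175/78208; P4 = a_4 + q1*a_3 + q2*a_2 + q3*a_1 + q4*a_0 = 4701875/67571712.

The Pade approximant has numerator coefficients [27/13, 7697/1833, 114585/39104, 63175/78208, 4701875/67571712]; denominator coefficients [1, 457/282, 22855/27072, 6125/40608, 81875/15593472, -8125/93560832].


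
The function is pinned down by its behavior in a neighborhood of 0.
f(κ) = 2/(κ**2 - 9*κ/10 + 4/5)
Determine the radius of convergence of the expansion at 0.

The radius of convergence is (2/5)*sqrt(5).

Denominator factor (κ**2 - 9*κ/10 + 4/5): discriminant -239/100, complex-conjugate roots (9/20) + ((1/20)*sqrt(239))*i and (9/20) - ((1/20)*sqrt(239))*i; poles of order 1, moduli (2/5)*sqrt(5) and (2/5)*sqrt(5).
The radius of convergence is the smallest modulus among the singular points: (2/5)*sqrt(5).


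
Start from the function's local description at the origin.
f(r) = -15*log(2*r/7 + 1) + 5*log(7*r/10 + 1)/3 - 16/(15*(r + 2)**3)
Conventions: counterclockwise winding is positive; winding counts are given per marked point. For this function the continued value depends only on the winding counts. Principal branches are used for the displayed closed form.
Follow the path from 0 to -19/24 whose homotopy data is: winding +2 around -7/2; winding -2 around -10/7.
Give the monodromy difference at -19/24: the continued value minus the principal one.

The rational part is single-valued and drops out of the difference; each branch term changes only by its own monodromy.
(-15)*log(1 - r/(-7/2)): each positive loop around -7/2 adds 2*pi*i to the log, so winding +2 contributes (-15)*(2)*2*pi*i = -(60)*pi*i.
(5/3)*log(1 - r/(-10/7)): each positive loop around -10/7 adds 2*pi*i to the log, so winding -2 contributes (5/3)*(-2)*2*pi*i = -(20/3)*pi*i.
Summing the contributions at r = -19/24 gives -(200/3)*pi*i.

Continued minus principal equals -(200/3)*pi*i.


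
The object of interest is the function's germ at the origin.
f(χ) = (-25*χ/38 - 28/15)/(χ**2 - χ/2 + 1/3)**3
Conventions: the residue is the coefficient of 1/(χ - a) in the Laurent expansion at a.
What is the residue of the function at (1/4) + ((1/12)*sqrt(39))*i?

The residue is ((333432/208715)*sqrt(39))*i.

The factor χ**2 - χ/2 + 1/3 splits as (χ - a)(χ - a') with a = (1/4) + ((1/12)*sqrt(39))*i, a' = (1/4) - ((1/12)*sqrt(39))*i. At the order-3 pole a set g(χ) = (χ - a)^3*f(χ) = [-25*χ/38 - 28/15] / (χ - a')^3.
Order-3 pole: residue = g''(a)/2; g''((1/4) + ((1/12)*sqrt(39))*i) = ((666864/208715)*sqrt(39))*i, so the residue is ((333432/208715)*sqrt(39))*i.


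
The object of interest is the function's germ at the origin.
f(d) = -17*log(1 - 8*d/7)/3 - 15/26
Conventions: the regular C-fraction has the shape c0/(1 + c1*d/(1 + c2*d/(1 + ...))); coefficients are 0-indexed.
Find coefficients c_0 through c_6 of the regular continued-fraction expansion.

Taylor coefficients (expand at 0): a_0 = -15/26, a_1 = 136/21, a_2 = 544/147, a_3 = 8704/3087, a_4 = 17408/7203, a_5 = 557056/252105, a_6 = 2228224/1058841.
c0 = a_0 = -15/26. Peel one level at a time: if S = 1 + c*d/S' with S'(0) = 1, then c is the d-coefficient of S and S' = c*d/(S - 1).
S_1 = c0/f = 1 + (3536/315)*d + (13139776/99225)*d^2 + ...; c1 = 3536/315.
S_2 = c1*d/(S_1 - 1) = 1 + (-3716/315)*d + (-16/147)*d^2 + ...; c2 = -3716/315.
S_3 = c2*d/(S_2 - 1) = 1 + (-60/6503)*d + (-219360/42289009)*d^2 + ...; c3 = -60/6503.
S_4 = c3*d/(S_3 - 1) = 1 + (-3656/6503)*d + (-64/735)*d^2 + ...; c4 = -3656/6503.
S_5 = c4*d/(S_4 - 1) = 1 + (-7432/47985)*d + (-148550816/2302560225)*d^2 + ...; c5 = -7432/47985.
S_6 = c5*d/(S_5 - 1) = 1 + (-19988/47985)*d + ...; c6 = -19988/47985.

The regular C-fraction coefficients are [-15/26, 3536/315, -3716/315, -60/6503, -3656/6503, -7432/47985, -19988/47985].


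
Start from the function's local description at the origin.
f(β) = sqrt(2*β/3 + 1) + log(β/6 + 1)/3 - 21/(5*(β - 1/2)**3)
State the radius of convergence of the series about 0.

The radius of convergence is 1/2.

Denominator factor (β - 1/2)^3: pole of order 3 at 1/2, modulus 1/2.
Branch term (1)*sqrt(1 - β/(-3/2)): its argument vanishes at β = -3/2, a square-root branch point, modulus 3/2.
Branch term (1/3)*log(1 - β/(-6)): its argument vanishes at β = -6, a logarithmic branch point, modulus 6.
The radius of convergence is the smallest modulus among the singular points: 1/2.


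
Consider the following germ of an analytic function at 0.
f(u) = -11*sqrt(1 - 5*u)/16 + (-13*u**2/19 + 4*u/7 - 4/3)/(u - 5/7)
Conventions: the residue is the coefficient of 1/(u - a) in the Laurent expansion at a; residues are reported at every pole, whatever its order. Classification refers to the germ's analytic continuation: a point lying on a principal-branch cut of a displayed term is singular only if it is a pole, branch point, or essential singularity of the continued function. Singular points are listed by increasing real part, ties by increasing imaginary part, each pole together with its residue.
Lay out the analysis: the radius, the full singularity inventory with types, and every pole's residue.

Denominator factor (u - 5/7): pole of order 1 at 5/7, modulus 5/7.
Branch term (-11/16)*sqrt(1 - u/(1/5)): its argument vanishes at u = 1/5, a square-root branch point, modulus 1/5.
The radius of convergence is the smallest modulus among the singular points: 1/5.
The branch term is analytic at 5/7 and contributes nothing to the residue; only the rational part matters.
At the order-1 pole 5/7 set g(u) = (u - (5/7))*(rational part) = -13*u**2/19 + 4*u/7 - 4/3.
Simple pole: residue = g(a) at a = 5/7, which is -3559/2793.
List the singular points by increasing real part (a conjugate pair: the negative imaginary part first).

Radius of convergence at 0: 1/5.
At 1/5: an algebraic (square-root) branch point.
At 5/7: a pole of order 1; residue -3559/2793.


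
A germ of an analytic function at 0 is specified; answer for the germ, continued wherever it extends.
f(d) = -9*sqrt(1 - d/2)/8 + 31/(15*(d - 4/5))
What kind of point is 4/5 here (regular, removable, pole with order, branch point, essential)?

The denominator factor d - 4/5 vanishes at 4/5 and appears to the power 1; the numerator there equals 31/15, nonzero, and no other factor vanishes.
The branch terms are analytic at this point.
Hence a pole whose order is the multiplicity, 1.

The point is a pole of order 1.


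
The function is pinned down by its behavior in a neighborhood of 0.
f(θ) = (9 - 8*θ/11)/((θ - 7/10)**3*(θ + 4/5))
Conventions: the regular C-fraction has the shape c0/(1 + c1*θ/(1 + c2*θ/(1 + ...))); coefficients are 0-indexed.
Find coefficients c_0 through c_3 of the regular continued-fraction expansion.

The regular C-fraction coefficients are [-11250/343, -8191/2772, 1011454/5676363, -268420016700/28996868999].

Taylor coefficients (expand at 0): a_0 = -11250/343, a_1 = -5119375/52822, a_2 = -398021875/1479016, a_3 = -24325234375/41412448.
c0 = a_0 = -11250/343. Peel one level at a time: if S = 1 + c*θ/S' with S'(0) = 1, then c is the θ-coefficient of S and S' = c*θ/(S - 1).
S_1 = c0/f = 1 + (-8191/2772)*θ + (505727/960498)*θ^2 + ...; c1 = -8191/2772.
S_2 = c1*θ/(S_1 - 1) = 1 + (1011454/5676363)*θ + (5422626600/3287531569)*θ^2 + ...; c2 = 1011454/5676363.
S_3 = c2*θ/(S_2 - 1) = 1 + (-268420016700/28996868999)*θ + ...; c3 = -268420016700/28996868999.


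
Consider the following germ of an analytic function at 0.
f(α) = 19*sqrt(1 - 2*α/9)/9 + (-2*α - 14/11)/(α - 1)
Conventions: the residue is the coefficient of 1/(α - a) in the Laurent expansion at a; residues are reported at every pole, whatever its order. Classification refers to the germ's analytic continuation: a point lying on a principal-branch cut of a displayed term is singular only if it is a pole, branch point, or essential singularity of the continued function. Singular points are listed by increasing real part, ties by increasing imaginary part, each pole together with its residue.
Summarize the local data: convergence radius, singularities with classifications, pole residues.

Radius of convergence at 0: 1.
At 1: a pole of order 1; residue -36/11.
At 9/2: an algebraic (square-root) branch point.

Denominator factor (α - 1): pole of order 1 at 1, modulus 1.
Branch term (19/9)*sqrt(1 - α/(9/2)): its argument vanishes at α = 9/2, a square-root branch point, modulus 9/2.
The radius of convergence is the smallest modulus among the singular points: 1.
The branch term is analytic at 1 and contributes nothing to the residue; only the rational part matters.
At the order-1 pole 1 set g(α) = (α - (1))*(rational part) = -2*α - 14/11.
Simple pole: residue = g(a) at a = 1, which is -36/11.
List the singular points by increasing real part (a conjugate pair: the negative imaginary part first).


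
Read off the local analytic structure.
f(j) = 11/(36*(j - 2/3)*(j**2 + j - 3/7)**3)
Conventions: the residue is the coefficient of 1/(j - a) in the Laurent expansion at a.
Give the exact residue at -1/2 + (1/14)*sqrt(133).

The factor j**2 + j - 3/7 splits as (j - a)(j - a') with a = -1/2 + (1/14)*sqrt(133), a' = -1/2 - (1/14)*sqrt(133). At the order-3 pole a set g(j) = (j - a)^3*f(j) = [11/(36*(j - 2/3))] / (j - a')^3.
Order-3 pole: residue = g''(a)/2; g''(-1/2 + (1/14)*sqrt(133)) = -305613/318028 - (225629173/2181354052)*sqrt(133), so the residue is -305613/636056 - (225629173/4362708104)*sqrt(133).

The residue is -305613/636056 - (225629173/4362708104)*sqrt(133).


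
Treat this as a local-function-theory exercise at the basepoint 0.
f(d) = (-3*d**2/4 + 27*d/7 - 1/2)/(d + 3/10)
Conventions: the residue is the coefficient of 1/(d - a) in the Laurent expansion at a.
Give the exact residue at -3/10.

The residue is -4829/2800.

At the order-1 pole -3/10 set g(d) = (d - (-3/10))*f(d) = -3*d**2/4 + 27*d/7 - 1/2.
Simple pole: residue = g(a) at a = -3/10, which is -4829/2800.


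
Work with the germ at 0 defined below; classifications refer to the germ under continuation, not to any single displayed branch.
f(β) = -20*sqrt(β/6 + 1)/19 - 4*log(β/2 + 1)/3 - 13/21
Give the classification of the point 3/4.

There is no denominator, hence no pole anywhere.
Branch term sqrt(1 - β/(-6)): argument at 3/4 is 9/8, nonzero, so 3/4 is not its branch point (a point on a principal cut is still regular for the continued germ).
Branch term log(1 - β/(-2)): argument at 3/4 is 11/8, nonzero, so 3/4 is not its branch point (a point on a principal cut is still regular for the continued germ).
So the germ continues analytically to 3/4.

The point is a regular point.


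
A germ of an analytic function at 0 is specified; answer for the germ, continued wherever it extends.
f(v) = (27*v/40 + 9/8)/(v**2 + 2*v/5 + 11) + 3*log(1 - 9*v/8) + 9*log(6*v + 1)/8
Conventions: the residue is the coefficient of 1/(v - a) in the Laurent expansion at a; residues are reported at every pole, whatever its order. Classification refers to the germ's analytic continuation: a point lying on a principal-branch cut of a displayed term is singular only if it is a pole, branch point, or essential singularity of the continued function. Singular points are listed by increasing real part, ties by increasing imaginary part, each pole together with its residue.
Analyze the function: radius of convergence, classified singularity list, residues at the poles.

Denominator factor (v**2 + 2*v/5 + 11): discriminant -1096/25, complex-conjugate roots (-1/5) + ((1/5)*sqrt(274))*i and (-1/5) - ((1/5)*sqrt(274))*i; poles of order 1, moduli sqrt(11) and sqrt(11).
Branch term (9/8)*log(1 - v/(-1/6)): its argument vanishes at v = -1/6, a logarithmic branch point, modulus 1/6.
Branch term (3)*log(1 - v/(8/9)): its argument vanishes at v = 8/9, a logarithmic branch point, modulus 8/9.
The radius of convergence is the smallest modulus among the singular points: 1/6.
The branch terms are analytic at (-1/5) - ((1/5)*sqrt(274))*i and contribute nothing to the residue; only the rational part matters.
The factor v**2 + 2*v/5 + 11 splits as (v - a)(v - a') with a = (-1/5) - ((1/5)*sqrt(274))*i, a' = (-1/5) + ((1/5)*sqrt(274))*i. At the order-1 pole a set g(v) = (v - a)*(rational part) = [27*v/40 + 9/8] / (v - a').
Simple pole: residue = g(a) at a = (-1/5) - ((1/5)*sqrt(274))*i, which is (27/80) + ((99/10960)*sqrt(274))*i.
The branch terms are analytic at (-1/5) + ((1/5)*sqrt(274))*i and contribute nothing to the residue; only the rational part matters.
The factor v**2 + 2*v/5 + 11 splits as (v - a)(v - a') with a = (-1/5) + ((1/5)*sqrt(274))*i, a' = (-1/5) - ((1/5)*sqrt(274))*i. At the order-1 pole a set g(v) = (v - a)*(rational part) = [27*v/40 + 9/8] / (v - a').
Simple pole: residue = g(a) at a = (-1/5) + ((1/5)*sqrt(274))*i, which is (27/80) - ((99/10960)*sqrt(274))*i.
List the singular points by increasing real part (a conjugate pair: the negative imaginary part first).

Radius of convergence at 0: 1/6.
At (-1/5) - ((1/5)*sqrt(274))*i: a pole of order 1; residue (27/80) + ((99/10960)*sqrt(274))*i.
At (-1/5) + ((1/5)*sqrt(274))*i: a pole of order 1; residue (27/80) - ((99/10960)*sqrt(274))*i.
At -1/6: a logarithmic branch point.
At 8/9: a logarithmic branch point.


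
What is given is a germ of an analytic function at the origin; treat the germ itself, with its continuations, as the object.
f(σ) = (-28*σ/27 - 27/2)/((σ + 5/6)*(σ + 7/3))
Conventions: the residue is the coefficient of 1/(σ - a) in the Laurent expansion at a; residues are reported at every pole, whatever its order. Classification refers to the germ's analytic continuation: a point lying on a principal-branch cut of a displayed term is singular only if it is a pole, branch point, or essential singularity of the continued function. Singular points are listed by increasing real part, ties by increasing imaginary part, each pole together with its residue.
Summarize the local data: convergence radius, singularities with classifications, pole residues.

Denominator factor (σ + 5/6): pole of order 1 at -5/6, modulus 5/6.
Denominator factor (σ + 7/3): pole of order 1 at -7/3, modulus 7/3.
The radius of convergence is the smallest modulus among the singular points: 5/6.
At the order-1 pole -7/3 set g(σ) = (σ - (-7/3))*f(σ) = (-28*σ/27 - 27/2)/(σ + 5/6).
Simple pole: residue = g(a) at a = -7/3, which is 1795/243.
At the order-1 pole -5/6 set g(σ) = (σ - (-5/6))*f(σ) = (-28*σ/27 - 27/2)/(σ + 7/3).
Simple pole: residue = g(a) at a = -5/6, which is -2047/243.
List the singular points by increasing real part (a conjugate pair: the negative imaginary part first).

Radius of convergence at 0: 5/6.
At -7/3: a pole of order 1; residue 1795/243.
At -5/6: a pole of order 1; residue -2047/243.


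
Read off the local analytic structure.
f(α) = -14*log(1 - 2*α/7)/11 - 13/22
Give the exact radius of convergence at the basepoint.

Branch term (-14/11)*log(1 - α/(7/2)): its argument vanishes at α = 7/2, a logarithmic branch point, modulus 7/2.
The radius of convergence is the smallest modulus among the singular points: 7/2.

The radius of convergence is 7/2.


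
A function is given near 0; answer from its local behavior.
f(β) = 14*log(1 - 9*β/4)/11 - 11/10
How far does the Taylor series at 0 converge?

Branch term (14/11)*log(1 - β/(4/9)): its argument vanishes at β = 4/9, a logarithmic branch point, modulus 4/9.
The radius of convergence is the smallest modulus among the singular points: 4/9.

The radius of convergence is 4/9.


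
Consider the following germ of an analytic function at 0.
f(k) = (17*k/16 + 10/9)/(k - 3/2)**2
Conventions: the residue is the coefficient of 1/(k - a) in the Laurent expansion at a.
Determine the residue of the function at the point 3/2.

At the order-2 pole 3/2 set g(k) = (k - (3/2))^2*f(k) = 17*k/16 + 10/9.
Order-2 pole: residue = g'(a); g'(3/2) = 17/16, so the residue is 17/16.

The residue is 17/16.


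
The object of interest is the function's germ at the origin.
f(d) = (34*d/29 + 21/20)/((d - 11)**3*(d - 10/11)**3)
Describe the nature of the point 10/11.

The point is a pole of order 3.

The denominator factor d - 10/11 vanishes at 10/11 and appears to the power 3; the numerator there equals 13499/6380, nonzero, and no other factor vanishes.
Hence a pole whose order is the multiplicity, 3.


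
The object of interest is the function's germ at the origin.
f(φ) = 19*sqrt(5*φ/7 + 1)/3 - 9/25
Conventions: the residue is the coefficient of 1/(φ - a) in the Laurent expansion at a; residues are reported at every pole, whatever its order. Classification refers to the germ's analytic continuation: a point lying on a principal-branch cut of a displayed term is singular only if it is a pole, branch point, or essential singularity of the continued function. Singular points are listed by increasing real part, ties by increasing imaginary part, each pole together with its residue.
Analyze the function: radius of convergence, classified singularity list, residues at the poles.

Branch term (19/3)*sqrt(1 - φ/(-7/5)): its argument vanishes at φ = -7/5, a square-root branch point, modulus 7/5.
The radius of convergence is the smallest modulus among the singular points: 7/5.

Radius of convergence at 0: 7/5.
At -7/5: an algebraic (square-root) branch point.
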